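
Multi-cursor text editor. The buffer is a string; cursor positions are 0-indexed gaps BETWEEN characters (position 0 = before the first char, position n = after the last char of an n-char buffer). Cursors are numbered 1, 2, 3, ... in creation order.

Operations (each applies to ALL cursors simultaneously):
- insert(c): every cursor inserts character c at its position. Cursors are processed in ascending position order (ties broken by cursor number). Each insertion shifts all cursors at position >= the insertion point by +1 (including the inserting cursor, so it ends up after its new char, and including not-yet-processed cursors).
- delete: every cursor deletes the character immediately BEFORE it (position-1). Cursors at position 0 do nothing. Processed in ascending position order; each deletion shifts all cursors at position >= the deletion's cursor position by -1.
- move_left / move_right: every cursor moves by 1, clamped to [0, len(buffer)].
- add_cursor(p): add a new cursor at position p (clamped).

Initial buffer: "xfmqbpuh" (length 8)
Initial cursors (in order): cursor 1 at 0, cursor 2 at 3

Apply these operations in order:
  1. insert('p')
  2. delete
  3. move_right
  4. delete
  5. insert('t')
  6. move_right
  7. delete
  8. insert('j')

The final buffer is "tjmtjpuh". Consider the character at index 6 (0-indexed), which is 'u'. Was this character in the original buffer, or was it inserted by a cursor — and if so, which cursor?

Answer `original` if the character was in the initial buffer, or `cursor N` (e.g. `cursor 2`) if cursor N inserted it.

Answer: original

Derivation:
After op 1 (insert('p')): buffer="pxfmpqbpuh" (len 10), cursors c1@1 c2@5, authorship 1...2.....
After op 2 (delete): buffer="xfmqbpuh" (len 8), cursors c1@0 c2@3, authorship ........
After op 3 (move_right): buffer="xfmqbpuh" (len 8), cursors c1@1 c2@4, authorship ........
After op 4 (delete): buffer="fmbpuh" (len 6), cursors c1@0 c2@2, authorship ......
After op 5 (insert('t')): buffer="tfmtbpuh" (len 8), cursors c1@1 c2@4, authorship 1..2....
After op 6 (move_right): buffer="tfmtbpuh" (len 8), cursors c1@2 c2@5, authorship 1..2....
After op 7 (delete): buffer="tmtpuh" (len 6), cursors c1@1 c2@3, authorship 1.2...
After op 8 (insert('j')): buffer="tjmtjpuh" (len 8), cursors c1@2 c2@5, authorship 11.22...
Authorship (.=original, N=cursor N): 1 1 . 2 2 . . .
Index 6: author = original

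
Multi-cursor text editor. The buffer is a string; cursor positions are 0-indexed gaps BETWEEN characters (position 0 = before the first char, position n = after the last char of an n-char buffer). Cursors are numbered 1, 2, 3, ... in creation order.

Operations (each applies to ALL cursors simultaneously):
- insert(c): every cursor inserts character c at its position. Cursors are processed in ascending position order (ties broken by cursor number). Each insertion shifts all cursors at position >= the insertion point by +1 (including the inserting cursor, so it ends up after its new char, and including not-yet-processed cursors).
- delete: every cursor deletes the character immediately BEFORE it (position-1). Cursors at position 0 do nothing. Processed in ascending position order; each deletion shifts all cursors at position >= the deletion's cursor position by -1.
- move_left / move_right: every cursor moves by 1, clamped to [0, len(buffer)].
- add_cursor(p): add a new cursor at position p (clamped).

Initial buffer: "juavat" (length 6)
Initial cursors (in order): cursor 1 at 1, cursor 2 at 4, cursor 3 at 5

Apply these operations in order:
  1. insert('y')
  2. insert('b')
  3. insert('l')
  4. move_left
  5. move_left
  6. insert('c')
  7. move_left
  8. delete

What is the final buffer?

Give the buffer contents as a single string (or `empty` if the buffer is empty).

Answer: jcbluavcblacblt

Derivation:
After op 1 (insert('y')): buffer="jyuavyayt" (len 9), cursors c1@2 c2@6 c3@8, authorship .1...2.3.
After op 2 (insert('b')): buffer="jybuavybaybt" (len 12), cursors c1@3 c2@8 c3@11, authorship .11...22.33.
After op 3 (insert('l')): buffer="jybluavyblayblt" (len 15), cursors c1@4 c2@10 c3@14, authorship .111...222.333.
After op 4 (move_left): buffer="jybluavyblayblt" (len 15), cursors c1@3 c2@9 c3@13, authorship .111...222.333.
After op 5 (move_left): buffer="jybluavyblayblt" (len 15), cursors c1@2 c2@8 c3@12, authorship .111...222.333.
After op 6 (insert('c')): buffer="jycbluavycblaycblt" (len 18), cursors c1@3 c2@10 c3@15, authorship .1111...2222.3333.
After op 7 (move_left): buffer="jycbluavycblaycblt" (len 18), cursors c1@2 c2@9 c3@14, authorship .1111...2222.3333.
After op 8 (delete): buffer="jcbluavcblacblt" (len 15), cursors c1@1 c2@7 c3@11, authorship .111...222.333.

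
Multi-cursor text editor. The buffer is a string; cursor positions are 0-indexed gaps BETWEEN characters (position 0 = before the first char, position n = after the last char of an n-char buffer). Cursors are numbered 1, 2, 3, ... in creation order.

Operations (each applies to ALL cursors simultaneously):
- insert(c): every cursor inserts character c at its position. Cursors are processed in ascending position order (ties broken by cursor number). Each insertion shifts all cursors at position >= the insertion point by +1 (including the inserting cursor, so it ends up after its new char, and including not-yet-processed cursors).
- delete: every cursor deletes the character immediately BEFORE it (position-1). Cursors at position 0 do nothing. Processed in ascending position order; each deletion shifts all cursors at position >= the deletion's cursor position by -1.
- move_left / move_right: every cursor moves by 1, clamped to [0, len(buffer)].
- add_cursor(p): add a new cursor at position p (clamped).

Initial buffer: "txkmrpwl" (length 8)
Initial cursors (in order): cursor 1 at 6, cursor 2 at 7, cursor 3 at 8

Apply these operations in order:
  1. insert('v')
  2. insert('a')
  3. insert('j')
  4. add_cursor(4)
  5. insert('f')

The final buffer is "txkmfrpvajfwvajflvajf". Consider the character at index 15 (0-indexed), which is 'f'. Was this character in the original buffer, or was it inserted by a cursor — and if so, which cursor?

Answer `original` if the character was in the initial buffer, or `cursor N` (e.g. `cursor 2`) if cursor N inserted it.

After op 1 (insert('v')): buffer="txkmrpvwvlv" (len 11), cursors c1@7 c2@9 c3@11, authorship ......1.2.3
After op 2 (insert('a')): buffer="txkmrpvawvalva" (len 14), cursors c1@8 c2@11 c3@14, authorship ......11.22.33
After op 3 (insert('j')): buffer="txkmrpvajwvajlvaj" (len 17), cursors c1@9 c2@13 c3@17, authorship ......111.222.333
After op 4 (add_cursor(4)): buffer="txkmrpvajwvajlvaj" (len 17), cursors c4@4 c1@9 c2@13 c3@17, authorship ......111.222.333
After op 5 (insert('f')): buffer="txkmfrpvajfwvajflvajf" (len 21), cursors c4@5 c1@11 c2@16 c3@21, authorship ....4..1111.2222.3333
Authorship (.=original, N=cursor N): . . . . 4 . . 1 1 1 1 . 2 2 2 2 . 3 3 3 3
Index 15: author = 2

Answer: cursor 2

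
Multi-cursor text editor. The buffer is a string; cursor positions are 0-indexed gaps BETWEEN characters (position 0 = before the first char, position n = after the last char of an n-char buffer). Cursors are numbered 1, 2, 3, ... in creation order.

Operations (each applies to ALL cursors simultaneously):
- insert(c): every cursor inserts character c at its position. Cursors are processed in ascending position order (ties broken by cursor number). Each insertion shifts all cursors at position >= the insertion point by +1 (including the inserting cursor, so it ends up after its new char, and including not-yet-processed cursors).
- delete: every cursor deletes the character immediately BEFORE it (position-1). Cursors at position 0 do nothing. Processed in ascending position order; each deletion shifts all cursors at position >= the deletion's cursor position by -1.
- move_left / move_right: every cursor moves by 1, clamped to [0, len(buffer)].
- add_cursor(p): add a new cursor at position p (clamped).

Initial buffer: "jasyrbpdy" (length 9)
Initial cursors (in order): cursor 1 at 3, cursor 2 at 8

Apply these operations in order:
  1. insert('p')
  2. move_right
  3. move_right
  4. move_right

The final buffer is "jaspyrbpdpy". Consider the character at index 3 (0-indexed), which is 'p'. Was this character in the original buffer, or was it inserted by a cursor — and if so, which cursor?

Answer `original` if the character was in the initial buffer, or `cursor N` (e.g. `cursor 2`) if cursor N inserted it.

After op 1 (insert('p')): buffer="jaspyrbpdpy" (len 11), cursors c1@4 c2@10, authorship ...1.....2.
After op 2 (move_right): buffer="jaspyrbpdpy" (len 11), cursors c1@5 c2@11, authorship ...1.....2.
After op 3 (move_right): buffer="jaspyrbpdpy" (len 11), cursors c1@6 c2@11, authorship ...1.....2.
After op 4 (move_right): buffer="jaspyrbpdpy" (len 11), cursors c1@7 c2@11, authorship ...1.....2.
Authorship (.=original, N=cursor N): . . . 1 . . . . . 2 .
Index 3: author = 1

Answer: cursor 1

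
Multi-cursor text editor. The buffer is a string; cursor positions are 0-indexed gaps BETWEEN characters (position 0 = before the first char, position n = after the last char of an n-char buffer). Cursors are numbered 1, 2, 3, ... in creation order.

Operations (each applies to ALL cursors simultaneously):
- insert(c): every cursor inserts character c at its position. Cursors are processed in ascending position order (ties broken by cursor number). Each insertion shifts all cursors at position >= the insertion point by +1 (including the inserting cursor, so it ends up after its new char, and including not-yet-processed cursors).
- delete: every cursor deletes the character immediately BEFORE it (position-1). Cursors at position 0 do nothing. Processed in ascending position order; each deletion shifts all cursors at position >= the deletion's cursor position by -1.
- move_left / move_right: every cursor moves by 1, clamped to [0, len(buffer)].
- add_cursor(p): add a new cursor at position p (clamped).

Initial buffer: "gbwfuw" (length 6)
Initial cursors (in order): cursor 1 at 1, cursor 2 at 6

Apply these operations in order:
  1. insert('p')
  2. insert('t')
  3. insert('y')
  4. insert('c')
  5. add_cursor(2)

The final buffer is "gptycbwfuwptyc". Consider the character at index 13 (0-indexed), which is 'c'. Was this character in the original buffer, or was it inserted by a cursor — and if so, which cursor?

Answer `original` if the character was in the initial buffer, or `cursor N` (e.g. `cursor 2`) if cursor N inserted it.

Answer: cursor 2

Derivation:
After op 1 (insert('p')): buffer="gpbwfuwp" (len 8), cursors c1@2 c2@8, authorship .1.....2
After op 2 (insert('t')): buffer="gptbwfuwpt" (len 10), cursors c1@3 c2@10, authorship .11.....22
After op 3 (insert('y')): buffer="gptybwfuwpty" (len 12), cursors c1@4 c2@12, authorship .111.....222
After op 4 (insert('c')): buffer="gptycbwfuwptyc" (len 14), cursors c1@5 c2@14, authorship .1111.....2222
After op 5 (add_cursor(2)): buffer="gptycbwfuwptyc" (len 14), cursors c3@2 c1@5 c2@14, authorship .1111.....2222
Authorship (.=original, N=cursor N): . 1 1 1 1 . . . . . 2 2 2 2
Index 13: author = 2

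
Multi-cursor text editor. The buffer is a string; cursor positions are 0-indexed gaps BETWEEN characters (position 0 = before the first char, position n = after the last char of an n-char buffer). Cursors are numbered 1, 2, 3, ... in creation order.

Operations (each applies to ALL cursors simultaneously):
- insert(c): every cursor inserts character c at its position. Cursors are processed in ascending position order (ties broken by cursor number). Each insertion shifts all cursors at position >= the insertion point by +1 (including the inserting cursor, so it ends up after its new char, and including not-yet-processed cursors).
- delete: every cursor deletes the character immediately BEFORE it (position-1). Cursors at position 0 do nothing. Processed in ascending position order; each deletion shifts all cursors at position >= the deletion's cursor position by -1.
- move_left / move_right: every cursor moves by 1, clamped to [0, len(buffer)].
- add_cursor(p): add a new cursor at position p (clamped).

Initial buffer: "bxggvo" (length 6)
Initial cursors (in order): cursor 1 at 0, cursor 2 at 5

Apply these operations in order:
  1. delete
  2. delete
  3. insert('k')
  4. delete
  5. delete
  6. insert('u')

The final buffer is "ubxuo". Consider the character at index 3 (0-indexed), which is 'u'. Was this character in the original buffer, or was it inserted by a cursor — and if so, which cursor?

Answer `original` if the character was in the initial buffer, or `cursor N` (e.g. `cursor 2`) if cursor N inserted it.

After op 1 (delete): buffer="bxggo" (len 5), cursors c1@0 c2@4, authorship .....
After op 2 (delete): buffer="bxgo" (len 4), cursors c1@0 c2@3, authorship ....
After op 3 (insert('k')): buffer="kbxgko" (len 6), cursors c1@1 c2@5, authorship 1...2.
After op 4 (delete): buffer="bxgo" (len 4), cursors c1@0 c2@3, authorship ....
After op 5 (delete): buffer="bxo" (len 3), cursors c1@0 c2@2, authorship ...
After op 6 (insert('u')): buffer="ubxuo" (len 5), cursors c1@1 c2@4, authorship 1..2.
Authorship (.=original, N=cursor N): 1 . . 2 .
Index 3: author = 2

Answer: cursor 2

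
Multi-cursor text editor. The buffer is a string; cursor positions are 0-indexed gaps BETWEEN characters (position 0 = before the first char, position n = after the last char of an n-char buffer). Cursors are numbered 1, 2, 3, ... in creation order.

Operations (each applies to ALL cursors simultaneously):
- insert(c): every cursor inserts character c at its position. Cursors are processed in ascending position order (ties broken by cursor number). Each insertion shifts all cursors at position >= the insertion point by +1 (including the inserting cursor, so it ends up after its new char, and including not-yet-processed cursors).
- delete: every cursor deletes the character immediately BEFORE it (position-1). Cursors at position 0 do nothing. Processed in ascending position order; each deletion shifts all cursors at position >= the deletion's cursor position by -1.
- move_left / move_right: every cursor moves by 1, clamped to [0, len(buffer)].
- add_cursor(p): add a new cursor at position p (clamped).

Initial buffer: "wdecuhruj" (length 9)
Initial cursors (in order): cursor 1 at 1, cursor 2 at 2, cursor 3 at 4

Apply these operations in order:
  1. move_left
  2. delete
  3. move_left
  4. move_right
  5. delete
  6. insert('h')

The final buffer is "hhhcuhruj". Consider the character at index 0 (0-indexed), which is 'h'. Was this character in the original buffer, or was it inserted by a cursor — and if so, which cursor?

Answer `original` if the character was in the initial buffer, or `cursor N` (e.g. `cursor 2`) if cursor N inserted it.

Answer: cursor 1

Derivation:
After op 1 (move_left): buffer="wdecuhruj" (len 9), cursors c1@0 c2@1 c3@3, authorship .........
After op 2 (delete): buffer="dcuhruj" (len 7), cursors c1@0 c2@0 c3@1, authorship .......
After op 3 (move_left): buffer="dcuhruj" (len 7), cursors c1@0 c2@0 c3@0, authorship .......
After op 4 (move_right): buffer="dcuhruj" (len 7), cursors c1@1 c2@1 c3@1, authorship .......
After op 5 (delete): buffer="cuhruj" (len 6), cursors c1@0 c2@0 c3@0, authorship ......
After op 6 (insert('h')): buffer="hhhcuhruj" (len 9), cursors c1@3 c2@3 c3@3, authorship 123......
Authorship (.=original, N=cursor N): 1 2 3 . . . . . .
Index 0: author = 1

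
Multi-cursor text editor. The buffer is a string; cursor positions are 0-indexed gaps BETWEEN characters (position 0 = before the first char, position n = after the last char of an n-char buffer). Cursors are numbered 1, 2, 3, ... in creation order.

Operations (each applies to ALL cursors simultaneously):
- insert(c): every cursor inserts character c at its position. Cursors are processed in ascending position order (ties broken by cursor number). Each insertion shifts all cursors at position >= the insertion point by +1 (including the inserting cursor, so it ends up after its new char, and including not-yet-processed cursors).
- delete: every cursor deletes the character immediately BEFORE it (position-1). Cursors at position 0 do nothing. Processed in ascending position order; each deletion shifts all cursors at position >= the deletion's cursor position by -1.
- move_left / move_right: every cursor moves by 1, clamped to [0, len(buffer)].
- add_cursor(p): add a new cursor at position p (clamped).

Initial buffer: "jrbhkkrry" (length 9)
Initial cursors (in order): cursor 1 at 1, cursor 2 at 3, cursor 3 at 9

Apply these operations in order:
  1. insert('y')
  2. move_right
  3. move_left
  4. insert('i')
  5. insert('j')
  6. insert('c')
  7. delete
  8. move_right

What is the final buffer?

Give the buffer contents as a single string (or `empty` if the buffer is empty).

After op 1 (insert('y')): buffer="jyrbyhkkrryy" (len 12), cursors c1@2 c2@5 c3@12, authorship .1..2......3
After op 2 (move_right): buffer="jyrbyhkkrryy" (len 12), cursors c1@3 c2@6 c3@12, authorship .1..2......3
After op 3 (move_left): buffer="jyrbyhkkrryy" (len 12), cursors c1@2 c2@5 c3@11, authorship .1..2......3
After op 4 (insert('i')): buffer="jyirbyihkkrryiy" (len 15), cursors c1@3 c2@7 c3@14, authorship .11..22......33
After op 5 (insert('j')): buffer="jyijrbyijhkkrryijy" (len 18), cursors c1@4 c2@9 c3@17, authorship .111..222......333
After op 6 (insert('c')): buffer="jyijcrbyijchkkrryijcy" (len 21), cursors c1@5 c2@11 c3@20, authorship .1111..2222......3333
After op 7 (delete): buffer="jyijrbyijhkkrryijy" (len 18), cursors c1@4 c2@9 c3@17, authorship .111..222......333
After op 8 (move_right): buffer="jyijrbyijhkkrryijy" (len 18), cursors c1@5 c2@10 c3@18, authorship .111..222......333

Answer: jyijrbyijhkkrryijy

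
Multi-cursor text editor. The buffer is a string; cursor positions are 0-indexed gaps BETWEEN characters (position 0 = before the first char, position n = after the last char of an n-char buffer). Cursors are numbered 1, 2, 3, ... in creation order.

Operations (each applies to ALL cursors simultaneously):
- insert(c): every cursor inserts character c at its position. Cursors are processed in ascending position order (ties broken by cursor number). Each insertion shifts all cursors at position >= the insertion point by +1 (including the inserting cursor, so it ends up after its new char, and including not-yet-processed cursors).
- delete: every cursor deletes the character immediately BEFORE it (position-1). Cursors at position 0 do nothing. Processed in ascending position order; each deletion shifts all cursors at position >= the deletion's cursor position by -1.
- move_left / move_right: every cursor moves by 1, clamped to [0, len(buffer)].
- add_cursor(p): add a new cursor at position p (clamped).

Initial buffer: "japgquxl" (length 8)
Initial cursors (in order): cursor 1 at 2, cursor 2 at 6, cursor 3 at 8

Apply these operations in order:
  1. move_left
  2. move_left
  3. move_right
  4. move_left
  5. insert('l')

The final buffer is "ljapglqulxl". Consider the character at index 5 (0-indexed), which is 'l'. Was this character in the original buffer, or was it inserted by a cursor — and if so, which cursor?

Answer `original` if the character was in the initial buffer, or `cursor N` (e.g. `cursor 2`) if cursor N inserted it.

After op 1 (move_left): buffer="japgquxl" (len 8), cursors c1@1 c2@5 c3@7, authorship ........
After op 2 (move_left): buffer="japgquxl" (len 8), cursors c1@0 c2@4 c3@6, authorship ........
After op 3 (move_right): buffer="japgquxl" (len 8), cursors c1@1 c2@5 c3@7, authorship ........
After op 4 (move_left): buffer="japgquxl" (len 8), cursors c1@0 c2@4 c3@6, authorship ........
After op 5 (insert('l')): buffer="ljapglqulxl" (len 11), cursors c1@1 c2@6 c3@9, authorship 1....2..3..
Authorship (.=original, N=cursor N): 1 . . . . 2 . . 3 . .
Index 5: author = 2

Answer: cursor 2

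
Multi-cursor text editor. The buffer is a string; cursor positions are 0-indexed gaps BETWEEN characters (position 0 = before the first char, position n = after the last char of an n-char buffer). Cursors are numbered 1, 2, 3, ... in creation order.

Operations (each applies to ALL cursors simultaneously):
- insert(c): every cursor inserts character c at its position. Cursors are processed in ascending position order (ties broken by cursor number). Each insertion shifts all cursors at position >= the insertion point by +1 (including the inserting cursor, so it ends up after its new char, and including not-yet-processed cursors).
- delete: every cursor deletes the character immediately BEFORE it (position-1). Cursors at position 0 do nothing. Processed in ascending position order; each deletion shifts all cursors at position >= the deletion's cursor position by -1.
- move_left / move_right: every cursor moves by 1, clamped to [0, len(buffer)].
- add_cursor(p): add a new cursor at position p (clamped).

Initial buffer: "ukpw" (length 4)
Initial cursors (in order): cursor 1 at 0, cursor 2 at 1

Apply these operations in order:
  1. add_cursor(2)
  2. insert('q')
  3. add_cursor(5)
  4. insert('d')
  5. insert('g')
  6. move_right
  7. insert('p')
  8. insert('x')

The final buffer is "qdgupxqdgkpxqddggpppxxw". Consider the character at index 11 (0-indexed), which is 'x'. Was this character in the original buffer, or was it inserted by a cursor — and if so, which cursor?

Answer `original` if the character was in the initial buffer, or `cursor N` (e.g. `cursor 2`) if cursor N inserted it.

After op 1 (add_cursor(2)): buffer="ukpw" (len 4), cursors c1@0 c2@1 c3@2, authorship ....
After op 2 (insert('q')): buffer="quqkqpw" (len 7), cursors c1@1 c2@3 c3@5, authorship 1.2.3..
After op 3 (add_cursor(5)): buffer="quqkqpw" (len 7), cursors c1@1 c2@3 c3@5 c4@5, authorship 1.2.3..
After op 4 (insert('d')): buffer="qduqdkqddpw" (len 11), cursors c1@2 c2@5 c3@9 c4@9, authorship 11.22.334..
After op 5 (insert('g')): buffer="qdguqdgkqddggpw" (len 15), cursors c1@3 c2@7 c3@13 c4@13, authorship 111.222.33434..
After op 6 (move_right): buffer="qdguqdgkqddggpw" (len 15), cursors c1@4 c2@8 c3@14 c4@14, authorship 111.222.33434..
After op 7 (insert('p')): buffer="qdgupqdgkpqddggpppw" (len 19), cursors c1@5 c2@10 c3@18 c4@18, authorship 111.1222.233434.34.
After op 8 (insert('x')): buffer="qdgupxqdgkpxqddggpppxxw" (len 23), cursors c1@6 c2@12 c3@22 c4@22, authorship 111.11222.2233434.3434.
Authorship (.=original, N=cursor N): 1 1 1 . 1 1 2 2 2 . 2 2 3 3 4 3 4 . 3 4 3 4 .
Index 11: author = 2

Answer: cursor 2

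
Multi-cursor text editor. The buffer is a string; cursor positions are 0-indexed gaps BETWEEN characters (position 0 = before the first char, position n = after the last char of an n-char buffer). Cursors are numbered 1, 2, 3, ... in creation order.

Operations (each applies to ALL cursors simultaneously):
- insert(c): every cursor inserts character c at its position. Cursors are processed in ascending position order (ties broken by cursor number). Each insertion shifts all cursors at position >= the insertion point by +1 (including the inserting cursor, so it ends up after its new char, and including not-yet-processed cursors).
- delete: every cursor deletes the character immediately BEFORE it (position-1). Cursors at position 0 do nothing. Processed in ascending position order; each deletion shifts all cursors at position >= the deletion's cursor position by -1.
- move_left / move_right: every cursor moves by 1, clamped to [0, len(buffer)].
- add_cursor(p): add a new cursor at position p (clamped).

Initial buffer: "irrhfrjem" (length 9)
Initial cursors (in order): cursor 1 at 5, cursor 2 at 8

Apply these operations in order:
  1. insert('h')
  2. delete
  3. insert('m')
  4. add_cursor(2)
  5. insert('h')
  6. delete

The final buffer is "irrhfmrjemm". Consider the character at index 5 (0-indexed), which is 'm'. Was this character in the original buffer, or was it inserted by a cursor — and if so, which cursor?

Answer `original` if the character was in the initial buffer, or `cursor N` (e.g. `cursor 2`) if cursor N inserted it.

Answer: cursor 1

Derivation:
After op 1 (insert('h')): buffer="irrhfhrjehm" (len 11), cursors c1@6 c2@10, authorship .....1...2.
After op 2 (delete): buffer="irrhfrjem" (len 9), cursors c1@5 c2@8, authorship .........
After op 3 (insert('m')): buffer="irrhfmrjemm" (len 11), cursors c1@6 c2@10, authorship .....1...2.
After op 4 (add_cursor(2)): buffer="irrhfmrjemm" (len 11), cursors c3@2 c1@6 c2@10, authorship .....1...2.
After op 5 (insert('h')): buffer="irhrhfmhrjemhm" (len 14), cursors c3@3 c1@8 c2@13, authorship ..3...11...22.
After op 6 (delete): buffer="irrhfmrjemm" (len 11), cursors c3@2 c1@6 c2@10, authorship .....1...2.
Authorship (.=original, N=cursor N): . . . . . 1 . . . 2 .
Index 5: author = 1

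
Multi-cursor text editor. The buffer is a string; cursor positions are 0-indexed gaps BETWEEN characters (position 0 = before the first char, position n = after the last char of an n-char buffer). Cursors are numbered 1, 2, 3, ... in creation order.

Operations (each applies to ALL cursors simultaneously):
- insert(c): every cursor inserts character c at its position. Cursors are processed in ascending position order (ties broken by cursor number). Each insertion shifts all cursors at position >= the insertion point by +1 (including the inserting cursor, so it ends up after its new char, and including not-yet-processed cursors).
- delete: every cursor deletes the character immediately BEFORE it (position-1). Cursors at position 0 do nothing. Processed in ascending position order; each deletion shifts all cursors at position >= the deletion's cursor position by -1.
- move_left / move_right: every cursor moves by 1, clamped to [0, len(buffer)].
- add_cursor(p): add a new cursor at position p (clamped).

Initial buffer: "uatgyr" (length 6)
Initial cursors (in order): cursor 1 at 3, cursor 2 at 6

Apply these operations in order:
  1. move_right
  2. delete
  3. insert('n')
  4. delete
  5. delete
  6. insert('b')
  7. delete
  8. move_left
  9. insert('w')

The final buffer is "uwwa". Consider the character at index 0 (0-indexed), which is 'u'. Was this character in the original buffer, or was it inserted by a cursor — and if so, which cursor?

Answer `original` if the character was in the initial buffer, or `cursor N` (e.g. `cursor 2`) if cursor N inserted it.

After op 1 (move_right): buffer="uatgyr" (len 6), cursors c1@4 c2@6, authorship ......
After op 2 (delete): buffer="uaty" (len 4), cursors c1@3 c2@4, authorship ....
After op 3 (insert('n')): buffer="uatnyn" (len 6), cursors c1@4 c2@6, authorship ...1.2
After op 4 (delete): buffer="uaty" (len 4), cursors c1@3 c2@4, authorship ....
After op 5 (delete): buffer="ua" (len 2), cursors c1@2 c2@2, authorship ..
After op 6 (insert('b')): buffer="uabb" (len 4), cursors c1@4 c2@4, authorship ..12
After op 7 (delete): buffer="ua" (len 2), cursors c1@2 c2@2, authorship ..
After op 8 (move_left): buffer="ua" (len 2), cursors c1@1 c2@1, authorship ..
After op 9 (insert('w')): buffer="uwwa" (len 4), cursors c1@3 c2@3, authorship .12.
Authorship (.=original, N=cursor N): . 1 2 .
Index 0: author = original

Answer: original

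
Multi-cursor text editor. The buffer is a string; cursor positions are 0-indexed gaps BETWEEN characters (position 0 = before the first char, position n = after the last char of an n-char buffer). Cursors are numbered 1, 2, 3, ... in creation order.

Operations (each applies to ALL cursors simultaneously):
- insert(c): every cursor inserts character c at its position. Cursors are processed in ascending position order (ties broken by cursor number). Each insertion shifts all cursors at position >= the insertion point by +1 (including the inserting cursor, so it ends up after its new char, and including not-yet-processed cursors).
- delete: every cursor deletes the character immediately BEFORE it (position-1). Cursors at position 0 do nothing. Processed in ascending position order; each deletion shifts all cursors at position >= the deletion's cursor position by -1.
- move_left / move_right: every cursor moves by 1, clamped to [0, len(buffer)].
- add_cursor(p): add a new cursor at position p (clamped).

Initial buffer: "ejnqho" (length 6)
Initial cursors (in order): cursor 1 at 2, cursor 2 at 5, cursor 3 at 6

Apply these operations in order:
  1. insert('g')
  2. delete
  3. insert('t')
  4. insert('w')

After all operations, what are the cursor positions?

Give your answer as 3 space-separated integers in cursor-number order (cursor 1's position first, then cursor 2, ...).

Answer: 4 9 12

Derivation:
After op 1 (insert('g')): buffer="ejgnqhgog" (len 9), cursors c1@3 c2@7 c3@9, authorship ..1...2.3
After op 2 (delete): buffer="ejnqho" (len 6), cursors c1@2 c2@5 c3@6, authorship ......
After op 3 (insert('t')): buffer="ejtnqhtot" (len 9), cursors c1@3 c2@7 c3@9, authorship ..1...2.3
After op 4 (insert('w')): buffer="ejtwnqhtwotw" (len 12), cursors c1@4 c2@9 c3@12, authorship ..11...22.33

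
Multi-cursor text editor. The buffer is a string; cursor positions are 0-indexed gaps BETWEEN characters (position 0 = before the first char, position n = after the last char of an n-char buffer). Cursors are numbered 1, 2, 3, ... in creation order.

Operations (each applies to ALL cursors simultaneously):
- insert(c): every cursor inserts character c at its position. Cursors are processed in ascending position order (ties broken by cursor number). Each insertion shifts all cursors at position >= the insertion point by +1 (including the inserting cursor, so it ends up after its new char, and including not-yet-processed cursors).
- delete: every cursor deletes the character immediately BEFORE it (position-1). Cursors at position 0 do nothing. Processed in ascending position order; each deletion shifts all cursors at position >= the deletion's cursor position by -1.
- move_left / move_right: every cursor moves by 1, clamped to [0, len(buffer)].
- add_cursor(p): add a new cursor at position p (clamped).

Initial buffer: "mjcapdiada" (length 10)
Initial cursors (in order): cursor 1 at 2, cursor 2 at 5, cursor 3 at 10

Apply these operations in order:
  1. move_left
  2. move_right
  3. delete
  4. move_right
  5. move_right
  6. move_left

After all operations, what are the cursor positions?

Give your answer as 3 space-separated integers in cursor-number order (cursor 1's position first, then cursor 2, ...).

After op 1 (move_left): buffer="mjcapdiada" (len 10), cursors c1@1 c2@4 c3@9, authorship ..........
After op 2 (move_right): buffer="mjcapdiada" (len 10), cursors c1@2 c2@5 c3@10, authorship ..........
After op 3 (delete): buffer="mcadiad" (len 7), cursors c1@1 c2@3 c3@7, authorship .......
After op 4 (move_right): buffer="mcadiad" (len 7), cursors c1@2 c2@4 c3@7, authorship .......
After op 5 (move_right): buffer="mcadiad" (len 7), cursors c1@3 c2@5 c3@7, authorship .......
After op 6 (move_left): buffer="mcadiad" (len 7), cursors c1@2 c2@4 c3@6, authorship .......

Answer: 2 4 6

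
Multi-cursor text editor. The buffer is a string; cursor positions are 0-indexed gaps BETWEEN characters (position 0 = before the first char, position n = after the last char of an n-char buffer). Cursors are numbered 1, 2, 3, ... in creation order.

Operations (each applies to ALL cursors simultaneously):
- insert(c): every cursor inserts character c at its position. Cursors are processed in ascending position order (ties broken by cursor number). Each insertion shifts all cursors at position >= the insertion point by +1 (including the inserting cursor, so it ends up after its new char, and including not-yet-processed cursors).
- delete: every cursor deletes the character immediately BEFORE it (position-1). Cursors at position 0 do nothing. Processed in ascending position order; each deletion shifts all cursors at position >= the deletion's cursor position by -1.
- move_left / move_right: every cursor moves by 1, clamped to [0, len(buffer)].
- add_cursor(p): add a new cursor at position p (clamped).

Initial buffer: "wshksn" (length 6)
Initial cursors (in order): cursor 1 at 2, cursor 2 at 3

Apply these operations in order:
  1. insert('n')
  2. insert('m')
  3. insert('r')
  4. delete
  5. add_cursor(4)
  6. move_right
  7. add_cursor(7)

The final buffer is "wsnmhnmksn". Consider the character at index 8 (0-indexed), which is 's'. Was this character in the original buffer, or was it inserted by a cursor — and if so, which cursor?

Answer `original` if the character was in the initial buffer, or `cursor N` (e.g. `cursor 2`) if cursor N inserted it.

After op 1 (insert('n')): buffer="wsnhnksn" (len 8), cursors c1@3 c2@5, authorship ..1.2...
After op 2 (insert('m')): buffer="wsnmhnmksn" (len 10), cursors c1@4 c2@7, authorship ..11.22...
After op 3 (insert('r')): buffer="wsnmrhnmrksn" (len 12), cursors c1@5 c2@9, authorship ..111.222...
After op 4 (delete): buffer="wsnmhnmksn" (len 10), cursors c1@4 c2@7, authorship ..11.22...
After op 5 (add_cursor(4)): buffer="wsnmhnmksn" (len 10), cursors c1@4 c3@4 c2@7, authorship ..11.22...
After op 6 (move_right): buffer="wsnmhnmksn" (len 10), cursors c1@5 c3@5 c2@8, authorship ..11.22...
After op 7 (add_cursor(7)): buffer="wsnmhnmksn" (len 10), cursors c1@5 c3@5 c4@7 c2@8, authorship ..11.22...
Authorship (.=original, N=cursor N): . . 1 1 . 2 2 . . .
Index 8: author = original

Answer: original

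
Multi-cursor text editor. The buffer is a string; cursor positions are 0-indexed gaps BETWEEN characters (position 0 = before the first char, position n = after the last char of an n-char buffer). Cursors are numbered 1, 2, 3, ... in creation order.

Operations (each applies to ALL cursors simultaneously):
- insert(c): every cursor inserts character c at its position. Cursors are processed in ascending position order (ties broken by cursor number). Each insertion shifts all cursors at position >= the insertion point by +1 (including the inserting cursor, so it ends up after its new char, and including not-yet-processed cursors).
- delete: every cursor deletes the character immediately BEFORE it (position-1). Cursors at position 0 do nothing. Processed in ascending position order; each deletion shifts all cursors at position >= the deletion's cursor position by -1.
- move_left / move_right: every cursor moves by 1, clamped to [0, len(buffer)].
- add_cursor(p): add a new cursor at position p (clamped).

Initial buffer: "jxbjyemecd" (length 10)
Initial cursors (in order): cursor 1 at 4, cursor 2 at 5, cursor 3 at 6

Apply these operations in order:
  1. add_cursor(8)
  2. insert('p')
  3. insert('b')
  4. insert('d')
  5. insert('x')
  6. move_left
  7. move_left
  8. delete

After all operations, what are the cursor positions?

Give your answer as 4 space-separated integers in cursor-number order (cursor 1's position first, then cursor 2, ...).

Answer: 5 9 13 18

Derivation:
After op 1 (add_cursor(8)): buffer="jxbjyemecd" (len 10), cursors c1@4 c2@5 c3@6 c4@8, authorship ..........
After op 2 (insert('p')): buffer="jxbjpypepmepcd" (len 14), cursors c1@5 c2@7 c3@9 c4@12, authorship ....1.2.3..4..
After op 3 (insert('b')): buffer="jxbjpbypbepbmepbcd" (len 18), cursors c1@6 c2@9 c3@12 c4@16, authorship ....11.22.33..44..
After op 4 (insert('d')): buffer="jxbjpbdypbdepbdmepbdcd" (len 22), cursors c1@7 c2@11 c3@15 c4@20, authorship ....111.222.333..444..
After op 5 (insert('x')): buffer="jxbjpbdxypbdxepbdxmepbdxcd" (len 26), cursors c1@8 c2@13 c3@18 c4@24, authorship ....1111.2222.3333..4444..
After op 6 (move_left): buffer="jxbjpbdxypbdxepbdxmepbdxcd" (len 26), cursors c1@7 c2@12 c3@17 c4@23, authorship ....1111.2222.3333..4444..
After op 7 (move_left): buffer="jxbjpbdxypbdxepbdxmepbdxcd" (len 26), cursors c1@6 c2@11 c3@16 c4@22, authorship ....1111.2222.3333..4444..
After op 8 (delete): buffer="jxbjpdxypdxepdxmepdxcd" (len 22), cursors c1@5 c2@9 c3@13 c4@18, authorship ....111.222.333..444..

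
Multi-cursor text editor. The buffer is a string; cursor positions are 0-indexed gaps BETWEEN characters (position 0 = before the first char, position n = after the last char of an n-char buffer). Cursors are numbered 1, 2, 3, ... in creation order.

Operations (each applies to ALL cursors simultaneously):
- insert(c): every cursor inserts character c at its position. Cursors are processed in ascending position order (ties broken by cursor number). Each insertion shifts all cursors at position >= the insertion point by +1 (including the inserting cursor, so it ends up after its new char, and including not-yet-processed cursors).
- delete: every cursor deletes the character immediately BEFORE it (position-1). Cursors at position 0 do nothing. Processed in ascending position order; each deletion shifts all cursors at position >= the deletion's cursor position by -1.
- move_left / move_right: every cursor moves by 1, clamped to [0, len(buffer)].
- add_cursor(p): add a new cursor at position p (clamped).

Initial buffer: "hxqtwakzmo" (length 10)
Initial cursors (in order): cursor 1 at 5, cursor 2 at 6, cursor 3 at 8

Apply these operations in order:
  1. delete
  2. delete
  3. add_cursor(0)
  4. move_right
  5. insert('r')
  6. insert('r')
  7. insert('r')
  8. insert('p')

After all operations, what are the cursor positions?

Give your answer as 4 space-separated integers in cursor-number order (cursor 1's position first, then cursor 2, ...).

Answer: 19 19 19 5

Derivation:
After op 1 (delete): buffer="hxqtkmo" (len 7), cursors c1@4 c2@4 c3@5, authorship .......
After op 2 (delete): buffer="hxmo" (len 4), cursors c1@2 c2@2 c3@2, authorship ....
After op 3 (add_cursor(0)): buffer="hxmo" (len 4), cursors c4@0 c1@2 c2@2 c3@2, authorship ....
After op 4 (move_right): buffer="hxmo" (len 4), cursors c4@1 c1@3 c2@3 c3@3, authorship ....
After op 5 (insert('r')): buffer="hrxmrrro" (len 8), cursors c4@2 c1@7 c2@7 c3@7, authorship .4..123.
After op 6 (insert('r')): buffer="hrrxmrrrrrro" (len 12), cursors c4@3 c1@11 c2@11 c3@11, authorship .44..123123.
After op 7 (insert('r')): buffer="hrrrxmrrrrrrrrro" (len 16), cursors c4@4 c1@15 c2@15 c3@15, authorship .444..123123123.
After op 8 (insert('p')): buffer="hrrrpxmrrrrrrrrrpppo" (len 20), cursors c4@5 c1@19 c2@19 c3@19, authorship .4444..123123123123.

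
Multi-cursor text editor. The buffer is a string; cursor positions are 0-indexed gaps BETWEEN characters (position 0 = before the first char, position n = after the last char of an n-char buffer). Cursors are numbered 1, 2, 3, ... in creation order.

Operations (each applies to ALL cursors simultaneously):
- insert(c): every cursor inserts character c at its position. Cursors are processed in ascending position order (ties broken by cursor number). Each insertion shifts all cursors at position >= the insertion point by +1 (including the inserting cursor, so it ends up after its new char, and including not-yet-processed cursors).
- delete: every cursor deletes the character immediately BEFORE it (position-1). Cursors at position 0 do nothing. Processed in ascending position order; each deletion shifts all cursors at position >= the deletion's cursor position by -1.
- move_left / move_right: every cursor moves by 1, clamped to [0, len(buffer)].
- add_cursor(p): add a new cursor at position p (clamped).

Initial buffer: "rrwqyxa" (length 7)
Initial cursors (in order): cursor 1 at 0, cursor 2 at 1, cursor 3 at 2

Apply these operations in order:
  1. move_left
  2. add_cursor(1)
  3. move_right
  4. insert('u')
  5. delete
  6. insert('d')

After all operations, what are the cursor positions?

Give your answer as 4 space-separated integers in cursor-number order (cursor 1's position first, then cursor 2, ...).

Answer: 3 3 6 6

Derivation:
After op 1 (move_left): buffer="rrwqyxa" (len 7), cursors c1@0 c2@0 c3@1, authorship .......
After op 2 (add_cursor(1)): buffer="rrwqyxa" (len 7), cursors c1@0 c2@0 c3@1 c4@1, authorship .......
After op 3 (move_right): buffer="rrwqyxa" (len 7), cursors c1@1 c2@1 c3@2 c4@2, authorship .......
After op 4 (insert('u')): buffer="ruuruuwqyxa" (len 11), cursors c1@3 c2@3 c3@6 c4@6, authorship .12.34.....
After op 5 (delete): buffer="rrwqyxa" (len 7), cursors c1@1 c2@1 c3@2 c4@2, authorship .......
After op 6 (insert('d')): buffer="rddrddwqyxa" (len 11), cursors c1@3 c2@3 c3@6 c4@6, authorship .12.34.....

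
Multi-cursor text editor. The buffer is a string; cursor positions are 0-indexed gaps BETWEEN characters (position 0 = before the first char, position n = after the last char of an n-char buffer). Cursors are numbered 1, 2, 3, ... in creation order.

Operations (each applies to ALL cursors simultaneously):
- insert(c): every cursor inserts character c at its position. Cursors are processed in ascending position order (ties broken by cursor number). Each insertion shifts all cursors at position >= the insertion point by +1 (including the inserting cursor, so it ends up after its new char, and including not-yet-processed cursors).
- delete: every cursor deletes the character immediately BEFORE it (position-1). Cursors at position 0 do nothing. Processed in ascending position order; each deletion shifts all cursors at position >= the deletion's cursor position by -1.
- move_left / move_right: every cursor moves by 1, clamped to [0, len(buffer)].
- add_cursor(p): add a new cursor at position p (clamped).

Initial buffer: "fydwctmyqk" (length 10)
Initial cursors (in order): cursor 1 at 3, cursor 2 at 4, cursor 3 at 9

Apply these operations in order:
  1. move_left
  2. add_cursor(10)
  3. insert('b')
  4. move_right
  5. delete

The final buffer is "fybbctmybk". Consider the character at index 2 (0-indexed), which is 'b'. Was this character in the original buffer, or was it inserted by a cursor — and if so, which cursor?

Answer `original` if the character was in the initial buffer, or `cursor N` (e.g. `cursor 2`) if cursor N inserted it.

Answer: cursor 1

Derivation:
After op 1 (move_left): buffer="fydwctmyqk" (len 10), cursors c1@2 c2@3 c3@8, authorship ..........
After op 2 (add_cursor(10)): buffer="fydwctmyqk" (len 10), cursors c1@2 c2@3 c3@8 c4@10, authorship ..........
After op 3 (insert('b')): buffer="fybdbwctmybqkb" (len 14), cursors c1@3 c2@5 c3@11 c4@14, authorship ..1.2.....3..4
After op 4 (move_right): buffer="fybdbwctmybqkb" (len 14), cursors c1@4 c2@6 c3@12 c4@14, authorship ..1.2.....3..4
After op 5 (delete): buffer="fybbctmybk" (len 10), cursors c1@3 c2@4 c3@9 c4@10, authorship ..12....3.
Authorship (.=original, N=cursor N): . . 1 2 . . . . 3 .
Index 2: author = 1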